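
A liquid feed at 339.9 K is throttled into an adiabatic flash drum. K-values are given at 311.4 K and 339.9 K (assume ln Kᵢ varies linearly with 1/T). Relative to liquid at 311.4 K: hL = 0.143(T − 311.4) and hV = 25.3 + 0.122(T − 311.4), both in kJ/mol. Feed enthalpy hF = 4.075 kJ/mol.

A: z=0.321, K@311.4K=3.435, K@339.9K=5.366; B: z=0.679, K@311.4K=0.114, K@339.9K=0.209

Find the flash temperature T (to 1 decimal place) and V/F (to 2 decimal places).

Adiabatic flash: solve Rachford–Rice at each trial T, then check hF = ψ·hV(T) + (1−ψ)·hL(T).
  T = 311.4 K: K = (3.435, 0.114), RR gives ψ = 0.083, H_out = 2.111 kJ/mol
  T = 339.9 K: K = (5.366, 0.209), RR gives ψ = 0.250, H_out = 10.258 kJ/mol
  T = 325.6 K: K = (4.332, 0.156), RR gives ψ = 0.177, H_out = 6.448 kJ/mol
  T = 318.5 K: K = (3.868, 0.134), RR gives ψ = 0.134, H_out = 4.382 kJ/mol
  T = 314.9 K: K = (3.644, 0.124), RR gives ψ = 0.109, H_out = 3.262 kJ/mol
  T = 316.7 K: K = (3.755, 0.129), RR gives ψ = 0.122, H_out = 3.829 kJ/mol
Linear interpolation between T = 316.7 (H_out = 3.829) and T = 318.5 (H_out = 4.382) on hF = 4.075 gives T ≈ 317.5 K, at which ψ = 0.13.

T = 317.5 K, V/F = 0.13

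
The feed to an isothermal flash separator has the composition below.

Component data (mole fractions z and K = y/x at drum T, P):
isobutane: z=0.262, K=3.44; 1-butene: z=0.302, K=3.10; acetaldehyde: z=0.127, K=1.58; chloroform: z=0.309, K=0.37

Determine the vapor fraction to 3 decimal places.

Material balance + equilibrium reduce to Σ zᵢ(Kᵢ−1)/(1+ψ(Kᵢ−1)) = 0.
Feasibility: ΣzᵢKᵢ = 2.152, Σzᵢ/Kᵢ = 1.089 — both > 1, two phases present.
Iterate (Newton) starting at ψ = 0.5:
  ψ = 0.500: g = 0.3702, g' = -0.920 → ψ = 0.902
  ψ = 0.902: g = 0.0161, g' = -0.988 → ψ = 0.919
  ψ = 0.919: g = -0.0002, g' = -1.013 → ψ = 0.918
Converged at ψ = 0.918.

ψ = 0.918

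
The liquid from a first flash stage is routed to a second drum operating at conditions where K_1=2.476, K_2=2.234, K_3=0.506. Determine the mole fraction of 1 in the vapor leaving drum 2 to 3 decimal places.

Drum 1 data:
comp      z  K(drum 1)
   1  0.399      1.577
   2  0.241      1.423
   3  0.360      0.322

Drum 1:
Iterate (Newton) starting at ψ₁ = 0.5:
  ψ₁ = 0.500: g = -0.1064, g' = -0.488 → ψ₁ = 0.282
  ψ₁ = 0.282: g = -0.0127, g' = -0.386 → ψ₁ = 0.249
Converged at ψ₁ = 0.249.
Drum-1 compositions:
  1: x = 0.349, y = 0.550
  2: x = 0.218, y = 0.310
  3: x = 0.433, y = 0.139
Drum-2 feed = drum-1 liquid: z₂ = (0.3489, 0.2181, 0.4330).
Drum 2:
Rachford–Rice: g(ψ₂) = Σ zᵢ(Kᵢ−1)/(1+ψ₂(Kᵢ−1)) = 0.
g(0) = ΣzᵢKᵢ − 1 = 0.570 and g(1) = 1 − Σzᵢ/Kᵢ = -0.094, so a root lies in (0, 1).
Newton–Raphson from ψ₂ = 0.47:
  ψ₂ = 0.470: g = 0.1958, g' = -0.577 → ψ₂ = 0.809
  ψ₂ = 0.809: g = 0.0130, g' = -0.534 → ψ₂ = 0.834
  ψ₂ = 0.834: g = -0.0001, g' = -0.539 → ψ₂ = 0.833
Converged at ψ₂ = 0.833.
  1: x = 0.156, y = 0.387
  2: x = 0.108, y = 0.240
  3: x = 0.736, y = 0.372

y_1 (drum 2) = 0.387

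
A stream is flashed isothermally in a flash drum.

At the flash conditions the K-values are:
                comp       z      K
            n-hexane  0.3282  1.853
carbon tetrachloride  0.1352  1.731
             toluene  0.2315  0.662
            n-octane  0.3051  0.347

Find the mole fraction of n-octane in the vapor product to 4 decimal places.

y_n-octane = 0.1244

Material balance + equilibrium reduce to Σ zᵢ(Kᵢ−1)/(1+V/F(Kᵢ−1)) = 0.
Feasibility: ΣzᵢKᵢ = 1.1013, Σzᵢ/Kᵢ = 1.4842 — both > 1, two phases present.
Iterate (Newton) starting at V/F = 0.5:
  V/F = 0.5000: g = -0.12134, g' = -0.4812 → V/F = 0.2478
  V/F = 0.2478: g = -0.00833, g' = -0.4312 → V/F = 0.2285
Converged at V/F = 0.2285.
Compositions from xᵢ = zᵢ/(1+V/F(Kᵢ−1)), yᵢ = Kᵢxᵢ:
  n-hexane: x = 0.2747, y = 0.5089
  carbon tetrachloride: x = 0.1158, y = 0.2005
  toluene: x = 0.2509, y = 0.1661
  n-octane: x = 0.3586, y = 0.1244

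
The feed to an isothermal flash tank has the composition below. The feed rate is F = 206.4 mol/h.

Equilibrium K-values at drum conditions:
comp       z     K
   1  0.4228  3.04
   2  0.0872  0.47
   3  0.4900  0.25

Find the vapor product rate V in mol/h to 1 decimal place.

V = 63.0 mol/h

Rachford–Rice: g(V/F) = Σ zᵢ(Kᵢ−1)/(1+V/F(Kᵢ−1)) = 0.
Check two-phase: ΣzᵢKᵢ = 1.4488 > 1 and Σzᵢ/Kᵢ = 2.2846 > 1, so g(0) = 0.4488 > 0 and g(1) = -1.2846 < 0.
Iterate (Newton) starting at V/F = 0.36:
  V/F = 0.3600: g = -0.06324, g' = -1.1395 → V/F = 0.3045
  V/F = 0.3045: g = 0.00065, g' = -1.1672 → V/F = 0.3051
Converged at V/F = 0.3051.
Then V = V/F·F = 0.3051·206.4 = 63.0 mol/h and L = F − V = 143.4 mol/h.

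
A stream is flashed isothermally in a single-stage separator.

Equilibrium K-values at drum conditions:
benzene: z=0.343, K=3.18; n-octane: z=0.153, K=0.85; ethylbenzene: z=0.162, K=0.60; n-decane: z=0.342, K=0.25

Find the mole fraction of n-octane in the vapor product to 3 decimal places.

y_n-octane = 0.137

Material balance + equilibrium reduce to Σ zᵢ(Kᵢ−1)/(1+V/F(Kᵢ−1)) = 0.
Feasibility: ΣzᵢKᵢ = 1.403, Σzᵢ/Kᵢ = 1.926 — both > 1, two phases present.
Iterate (Newton) starting at V/F = 0.5:
  V/F = 0.500: g = -0.1584, g' = -0.910 → V/F = 0.326
  V/F = 0.326: g = -0.0010, g' = -0.932 → V/F = 0.325
Converged at V/F = 0.325.
Compositions from xᵢ = zᵢ/(1+V/F(Kᵢ−1)), yᵢ = Kᵢxᵢ:
  benzene: x = 0.201, y = 0.639
  n-octane: x = 0.161, y = 0.137
  ethylbenzene: x = 0.186, y = 0.112
  n-decane: x = 0.452, y = 0.113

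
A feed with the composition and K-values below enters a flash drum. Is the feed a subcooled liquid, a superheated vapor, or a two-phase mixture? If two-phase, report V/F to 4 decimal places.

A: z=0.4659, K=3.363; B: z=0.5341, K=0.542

two-phase, V/F = 0.7912

ΣzᵢKᵢ = 1.8563; Σzᵢ/Kᵢ = 1.1240.
Both exceed 1, so a two-phase solution exists.
Material balance + equilibrium reduce to Σ zᵢ(Kᵢ−1)/(1+ψ(Kᵢ−1)) = 0.
Binary case is linear: z₁(K₁−1)(1+ψ(K₂−1)) + z₂(K₂−1)(1+ψ(K₁−1)) = 0
⇒ ψ = [z₁(K₁−1)+z₂(K₂−1)] / [−(K₁−1)(K₂−1)] = 0.85630/1.08225 = 0.7912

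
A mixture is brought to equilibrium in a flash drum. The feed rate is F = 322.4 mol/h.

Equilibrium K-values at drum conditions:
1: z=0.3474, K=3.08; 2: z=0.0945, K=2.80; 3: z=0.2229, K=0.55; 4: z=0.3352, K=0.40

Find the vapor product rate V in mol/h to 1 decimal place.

Iterate (Newton) starting at ψ = 0.36:
  ψ = 0.3600: g = 0.14018, g' = -0.8648 → ψ = 0.5221
  ψ = 0.5221: g = 0.01012, g' = -0.7598 → ψ = 0.5354
  ψ = 0.5354: g = 0.00003, g' = -0.7561 → ψ = 0.5355
Converged at ψ = 0.5355.
Then V = ψ·F = 0.5355·322.4 = 172.6 mol/h and L = F − V = 149.8 mol/h.

V = 172.6 mol/h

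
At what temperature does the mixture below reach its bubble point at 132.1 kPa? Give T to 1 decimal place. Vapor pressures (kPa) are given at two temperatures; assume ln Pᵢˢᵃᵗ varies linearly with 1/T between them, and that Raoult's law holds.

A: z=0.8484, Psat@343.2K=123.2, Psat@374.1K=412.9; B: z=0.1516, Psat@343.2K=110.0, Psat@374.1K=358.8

T = 345.2 K

Bubble-point temperature: ΣzᵢPᵢˢᵃᵗ(T) = P. Interpolate ln Pᵢˢᵃᵗ = aᵢ + bᵢ/T.
  T = 343.2 K: ΣzᵢPᵢˢᵃᵗ = 121.20 kPa
  T = 374.1 K: ΣzᵢPᵢˢᵃᵗ = 404.70 kPa
  T = 358.6 K: ΣzᵢPᵢˢᵃᵗ = 226.85 kPa
  T = 350.9 K: ΣzᵢPᵢˢᵃᵗ = 166.96 kPa
  T = 347.0 K: ΣzᵢPᵢˢᵃᵗ = 142.21 kPa
  T = 345.1 K: ΣzᵢPᵢˢᵃᵗ = 131.34 kPa
Interpolating between 345.1 K and 347.0 K gives T ≈ 345.2 K.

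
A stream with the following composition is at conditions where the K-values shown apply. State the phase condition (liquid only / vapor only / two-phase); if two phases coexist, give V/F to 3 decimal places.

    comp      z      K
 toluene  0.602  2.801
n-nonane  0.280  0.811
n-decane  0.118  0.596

vapor only

ΣzᵢKᵢ = 1.984; Σzᵢ/Kᵢ = 0.758.
Since Σzᵢ/Kᵢ < 1 the mixture is above its dew point — single vapor phase.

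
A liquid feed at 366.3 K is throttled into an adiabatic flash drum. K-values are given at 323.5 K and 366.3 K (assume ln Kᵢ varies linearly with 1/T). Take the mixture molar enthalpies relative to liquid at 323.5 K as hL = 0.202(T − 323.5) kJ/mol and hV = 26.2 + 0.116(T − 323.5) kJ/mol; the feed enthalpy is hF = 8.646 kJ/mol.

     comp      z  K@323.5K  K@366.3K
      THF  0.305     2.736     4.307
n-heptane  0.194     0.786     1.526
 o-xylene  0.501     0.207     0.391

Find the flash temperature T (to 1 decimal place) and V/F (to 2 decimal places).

Adiabatic flash: solve Rachford–Rice at each trial T, then check hF = ψ·hV(T) + (1−ψ)·hL(T).
  T = 323.5 K: K = (2.736, 0.786, 0.207), RR gives ψ = 0.079, H_out = 2.059 kJ/mol
  T = 366.3 K: K = (4.307, 1.526, 0.391), RR gives ψ = 0.525, H_out = 20.470 kJ/mol
  T = 344.9 K: K = (3.481, 1.118, 0.290), RR gives ψ = 0.304, H_out = 11.728 kJ/mol
  T = 334.2 K: K = (3.098, 0.943, 0.246), RR gives ψ = 0.195, H_out = 7.098 kJ/mol
  T = 339.5 K: K = (3.285, 1.027, 0.268), RR gives ψ = 0.250, H_out = 9.429 kJ/mol
  T = 336.9 K: K = (3.193, 0.985, 0.257), RR gives ψ = 0.223, H_out = 8.296 kJ/mol
  T = 338.2 K: K = (3.239, 1.006, 0.262), RR gives ψ = 0.236, H_out = 8.865 kJ/mol
Linear interpolation between T = 336.9 (H_out = 8.296) and T = 338.2 (H_out = 8.865) on hF = 8.646 gives T ≈ 337.7 K, at which ψ = 0.23.

T = 337.7 K, V/F = 0.23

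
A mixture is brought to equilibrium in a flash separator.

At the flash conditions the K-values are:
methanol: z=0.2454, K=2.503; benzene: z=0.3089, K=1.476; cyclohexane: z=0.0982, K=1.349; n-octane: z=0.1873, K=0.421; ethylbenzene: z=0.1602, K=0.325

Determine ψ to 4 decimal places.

Let ψ = V/F and solve Σ zᵢ(Kᵢ−1)/(1+ψ(Kᵢ−1)) = 0.
g(0) = ΣzᵢKᵢ − 1 = 0.3336 and g(1) = 1 − Σzᵢ/Kᵢ = -0.3179, so a root lies in (0, 1).
Newton iteration, ψ⁰ = 0.38:
  ψ = 0.3800: g = 0.10505, g' = -0.5193 → ψ = 0.5823
  ψ = 0.5823: g = -0.00146, g' = -0.5499 → ψ = 0.5796
Converged at ψ = 0.5796.

ψ = 0.5796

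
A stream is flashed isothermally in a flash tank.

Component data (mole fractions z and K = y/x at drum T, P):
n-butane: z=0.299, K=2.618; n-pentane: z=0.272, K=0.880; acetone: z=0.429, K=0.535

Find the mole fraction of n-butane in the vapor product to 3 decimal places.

y_n-butane = 0.460

Rachford–Rice: g(ψ) = Σ zᵢ(Kᵢ−1)/(1+ψ(Kᵢ−1)) = 0.
Check two-phase: ΣzᵢKᵢ = 1.252 > 1 and Σzᵢ/Kᵢ = 1.225 > 1, so g(0) = 0.252 > 0 and g(1) = -0.225 < 0.
Newton iteration, ψ⁰ = 0.5:
  ψ = 0.500: g = -0.0272, g' = -0.401 → ψ = 0.432
  ψ = 0.432: g = 0.0006, g' = -0.421 → ψ = 0.434
Converged at ψ = 0.434.
Compositions from xᵢ = zᵢ/(1+ψ(Kᵢ−1)), yᵢ = Kᵢxᵢ:
  n-butane: x = 0.176, y = 0.460
  n-pentane: x = 0.287, y = 0.252
  acetone: x = 0.537, y = 0.287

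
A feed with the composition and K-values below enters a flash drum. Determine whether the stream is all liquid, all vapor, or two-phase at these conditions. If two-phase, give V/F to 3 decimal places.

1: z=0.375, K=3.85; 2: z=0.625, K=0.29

two-phase, V/F = 0.309

ΣzᵢKᵢ = 1.625; Σzᵢ/Kᵢ = 2.253.
Both exceed 1, so a two-phase solution exists.
Binary case is linear: z₁(K₁−1)(1+ψ(K₂−1)) + z₂(K₂−1)(1+ψ(K₁−1)) = 0
⇒ ψ = [z₁(K₁−1)+z₂(K₂−1)] / [−(K₁−1)(K₂−1)] = 0.6250/2.0235 = 0.309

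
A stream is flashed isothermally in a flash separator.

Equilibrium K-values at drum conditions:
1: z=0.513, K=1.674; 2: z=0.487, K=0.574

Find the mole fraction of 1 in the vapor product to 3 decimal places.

y_1 = 0.648

Let ψ = V/F and solve Σ zᵢ(Kᵢ−1)/(1+ψ(Kᵢ−1)) = 0.
Check two-phase: ΣzᵢKᵢ = 1.138 > 1 and Σzᵢ/Kᵢ = 1.155 > 1, so g(0) = 0.138 > 0 and g(1) = -0.155 < 0.
Binary case is linear: z₁(K₁−1)(1+ψ(K₂−1)) + z₂(K₂−1)(1+ψ(K₁−1)) = 0
⇒ ψ = [z₁(K₁−1)+z₂(K₂−1)] / [−(K₁−1)(K₂−1)] = 0.1383/0.2871 = 0.482
Compositions from xᵢ = zᵢ/(1+ψ(Kᵢ−1)), yᵢ = Kᵢxᵢ:
  1: x = 0.387, y = 0.648
  2: x = 0.613, y = 0.352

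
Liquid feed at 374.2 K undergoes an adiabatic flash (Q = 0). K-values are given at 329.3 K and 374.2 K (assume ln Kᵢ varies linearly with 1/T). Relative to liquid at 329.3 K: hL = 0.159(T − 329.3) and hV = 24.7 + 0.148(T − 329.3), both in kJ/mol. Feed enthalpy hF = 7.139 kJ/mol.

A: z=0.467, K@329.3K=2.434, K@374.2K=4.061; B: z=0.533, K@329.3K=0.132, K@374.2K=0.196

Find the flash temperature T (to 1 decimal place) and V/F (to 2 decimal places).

T = 337.9 K, V/F = 0.23

Adiabatic flash: solve Rachford–Rice at each trial T, then check hF = ψ·hV(T) + (1−ψ)·hL(T).
  T = 329.3 K: K = (2.434, 0.132), RR gives ψ = 0.166, H_out = 4.108 kJ/mol
  T = 374.2 K: K = (4.061, 0.196), RR gives ψ = 0.407, H_out = 16.984 kJ/mol
  T = 351.8 K: K = (3.198, 0.163), RR gives ψ = 0.315, H_out = 11.289 kJ/mol
  T = 340.6 K: K = (2.804, 0.147), RR gives ψ = 0.252, H_out = 7.995 kJ/mol
  T = 335.0 K: K = (2.617, 0.140), RR gives ψ = 0.213, H_out = 6.159 kJ/mol
  T = 337.8 K: K = (2.710, 0.143), RR gives ψ = 0.233, H_out = 7.096 kJ/mol
  T = 339.2 K: K = (2.757, 0.145), RR gives ψ = 0.243, H_out = 7.550 kJ/mol
Linear interpolation between T = 337.8 (H_out = 7.096) and T = 339.2 (H_out = 7.550) on hF = 7.139 gives T ≈ 337.9 K, at which ψ = 0.23.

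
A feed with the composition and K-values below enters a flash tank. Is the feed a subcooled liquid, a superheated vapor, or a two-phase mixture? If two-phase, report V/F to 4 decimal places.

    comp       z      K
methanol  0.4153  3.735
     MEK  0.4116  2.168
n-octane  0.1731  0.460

ΣzᵢKᵢ = 2.5231; Σzᵢ/Kᵢ = 0.6773.
Since Σzᵢ/Kᵢ < 1 the mixture is above its dew point — single vapor phase.

superheated vapor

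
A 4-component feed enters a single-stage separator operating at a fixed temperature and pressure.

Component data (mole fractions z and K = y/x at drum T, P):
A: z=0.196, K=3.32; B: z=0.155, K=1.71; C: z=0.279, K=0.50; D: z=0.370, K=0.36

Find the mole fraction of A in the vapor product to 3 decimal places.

y_A = 0.461

Let β = V/F and solve Σ zᵢ(Kᵢ−1)/(1+β(Kᵢ−1)) = 0.
Check two-phase: ΣzᵢKᵢ = 1.188 > 1 and Σzᵢ/Kᵢ = 1.735 > 1, so g(0) = 0.188 > 0 and g(1) = -0.735 < 0.
Newton–Raphson from β = 0.5:
  β = 0.500: g = -0.2425, g' = -0.720 → β = 0.163
  β = 0.163: g = 0.0120, g' = -0.889 → β = 0.177
Converged at β = 0.177.
Compositions from xᵢ = zᵢ/(1+β(Kᵢ−1)), yᵢ = Kᵢxᵢ:
  A: x = 0.139, y = 0.461
  B: x = 0.138, y = 0.235
  C: x = 0.306, y = 0.153
  D: x = 0.417, y = 0.150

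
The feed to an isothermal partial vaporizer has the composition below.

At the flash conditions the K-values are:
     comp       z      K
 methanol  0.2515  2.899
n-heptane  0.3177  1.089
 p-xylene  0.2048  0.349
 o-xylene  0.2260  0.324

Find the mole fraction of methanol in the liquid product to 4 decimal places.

x_methanol = 0.1679

Rachford–Rice: g(ψ) = Σ zᵢ(Kᵢ−1)/(1+ψ(Kᵢ−1)) = 0.
g(0) = ΣzᵢKᵢ − 1 = 0.2198 and g(1) = 1 − Σzᵢ/Kᵢ = -0.6628, so a root lies in (0, 1).
Iterate (Newton) starting at ψ = 0.69:
  ψ = 0.6900: g = -0.29502, g' = -0.8210 → ψ = 0.3307
  ψ = 0.3307: g = -0.04581, g' = -0.6568 → ψ = 0.2609
  ψ = 0.2609: g = 0.00089, g' = -0.6861 → ψ = 0.2622
Converged at ψ = 0.2622.
Compositions from xᵢ = zᵢ/(1+ψ(Kᵢ−1)), yᵢ = Kᵢxᵢ:
  methanol: x = 0.1679, y = 0.4867
  n-heptane: x = 0.3105, y = 0.3381
  p-xylene: x = 0.2470, y = 0.0862
  o-xylene: x = 0.2747, y = 0.0890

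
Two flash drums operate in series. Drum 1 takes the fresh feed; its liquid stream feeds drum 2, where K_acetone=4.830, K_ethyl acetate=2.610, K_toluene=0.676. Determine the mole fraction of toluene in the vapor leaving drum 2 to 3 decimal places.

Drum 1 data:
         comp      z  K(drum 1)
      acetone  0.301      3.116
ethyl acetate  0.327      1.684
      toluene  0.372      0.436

y_toluene (drum 2) = 0.587

Drum 1:
Rachford–Rice: g(ψ₁) = Σ zᵢ(Kᵢ−1)/(1+ψ₁(Kᵢ−1)) = 0.
Check two-phase: ΣzᵢKᵢ = 1.651 > 1 and Σzᵢ/Kᵢ = 1.144 > 1, so g(0) = 0.651 > 0 and g(1) = -0.144 < 0.
Newton–Raphson from ψ₁ = 0.5:
  ψ₁ = 0.500: g = 0.1839, g' = -0.633 → ψ₁ = 0.791
  ψ₁ = 0.791: g = 0.0047, g' = -0.639 → ψ₁ = 0.798
Converged at ψ₁ = 0.798.
Drum-1 compositions:
  acetone: x = 0.112, y = 0.349
  ethyl acetate: x = 0.212, y = 0.356
  toluene: x = 0.677, y = 0.295
Drum-2 feed = drum-1 liquid: z₂ = (0.1119, 0.2115, 0.6765).
Drum 2:
Newton–Raphson from ψ₂ = 0.5:
  ψ₂ = 0.500: g = 0.0742, g' = -0.463 → ψ₂ = 0.660
  ψ₂ = 0.660: g = 0.0077, g' = -0.376 → ψ₂ = 0.681
Converged at ψ₂ = 0.681.
  acetone: x = 0.031, y = 0.150
  ethyl acetate: x = 0.101, y = 0.263
  toluene: x = 0.868, y = 0.587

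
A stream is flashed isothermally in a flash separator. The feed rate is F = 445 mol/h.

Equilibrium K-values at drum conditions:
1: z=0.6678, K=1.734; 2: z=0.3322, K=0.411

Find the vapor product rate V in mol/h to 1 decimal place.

V = 303.1 mol/h

Binary case is linear: z₁(K₁−1)(1+V/F(K₂−1)) + z₂(K₂−1)(1+V/F(K₁−1)) = 0
⇒ V/F = [z₁(K₁−1)+z₂(K₂−1)] / [−(K₁−1)(K₂−1)] = 0.29450/0.43233 = 0.6812
Then V = V/F·F = 0.6812·445 = 303.1 mol/h and L = F − V = 141.9 mol/h.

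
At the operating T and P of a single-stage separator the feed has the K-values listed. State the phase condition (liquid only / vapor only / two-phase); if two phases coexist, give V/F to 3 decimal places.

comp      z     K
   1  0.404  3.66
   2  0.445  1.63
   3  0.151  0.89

vapor only

ΣzᵢKᵢ = 2.338; Σzᵢ/Kᵢ = 0.553.
Since Σzᵢ/Kᵢ < 1 the mixture is above its dew point — single vapor phase.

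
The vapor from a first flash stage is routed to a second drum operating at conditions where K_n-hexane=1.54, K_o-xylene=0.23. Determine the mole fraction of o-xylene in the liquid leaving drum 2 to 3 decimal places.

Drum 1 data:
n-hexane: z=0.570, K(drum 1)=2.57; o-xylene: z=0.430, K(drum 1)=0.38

Drum 1:
Binary case is linear: z₁(K₁−1)(1+ψ₁(K₂−1)) + z₂(K₂−1)(1+ψ₁(K₁−1)) = 0
⇒ ψ₁ = [z₁(K₁−1)+z₂(K₂−1)] / [−(K₁−1)(K₂−1)] = 0.6283/0.9734 = 0.645
Drum-1 compositions:
  n-hexane: x = 0.283, y = 0.728
  o-xylene: x = 0.717, y = 0.272
Drum-2 feed = drum-1 vapor: z₂ = (0.7276, 0.2724).
Drum 2:
Newton iteration, ψ₂⁰ = 0.5:
  ψ₂ = 0.500: g = -0.0317, g' = -0.559 → ψ₂ = 0.443
  ψ₂ = 0.443: g = -0.0014, g' = -0.510 → ψ₂ = 0.440
Converged at ψ₂ = 0.440.
  n-hexane: x = 0.588, y = 0.905
  o-xylene: x = 0.412, y = 0.095

x_o-xylene (drum 2) = 0.412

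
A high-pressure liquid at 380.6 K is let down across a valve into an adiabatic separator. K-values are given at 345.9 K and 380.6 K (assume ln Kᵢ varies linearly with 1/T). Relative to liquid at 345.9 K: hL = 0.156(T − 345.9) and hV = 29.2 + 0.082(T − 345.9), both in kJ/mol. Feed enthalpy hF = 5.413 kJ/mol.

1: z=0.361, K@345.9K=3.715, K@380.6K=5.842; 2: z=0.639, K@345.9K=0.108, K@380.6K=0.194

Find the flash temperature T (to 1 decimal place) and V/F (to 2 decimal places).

Adiabatic flash: solve Rachford–Rice at each trial T, then check hF = ψ·hV(T) + (1−ψ)·hL(T).
  T = 345.9 K: K = (3.715, 0.108), RR gives ψ = 0.169, H_out = 4.945 kJ/mol
  T = 380.6 K: K = (5.842, 0.194), RR gives ψ = 0.316, H_out = 13.827 kJ/mol
  T = 363.2 K: K = (4.706, 0.147), RR gives ψ = 0.251, H_out = 9.696 kJ/mol
  T = 354.5 K: K = (4.191, 0.126), RR gives ψ = 0.213, H_out = 7.422 kJ/mol
  T = 350.2 K: K = (3.949, 0.117), RR gives ψ = 0.192, H_out = 6.218 kJ/mol
  T = 348.0 K: K = (3.828, 0.112), RR gives ψ = 0.181, H_out = 5.576 kJ/mol
Linear interpolation between T = 345.9 (H_out = 4.945) and T = 348.0 (H_out = 5.576) on hF = 5.413 gives T ≈ 347.5 K, at which ψ = 0.18.

T = 347.5 K, V/F = 0.18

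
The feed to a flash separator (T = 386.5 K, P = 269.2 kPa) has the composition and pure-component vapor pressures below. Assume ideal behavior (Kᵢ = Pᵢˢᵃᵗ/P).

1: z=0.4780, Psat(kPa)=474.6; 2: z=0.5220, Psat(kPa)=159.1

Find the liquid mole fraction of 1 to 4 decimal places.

x_1 = 0.3490

Raoult's law: Kᵢ = Pᵢˢᵃᵗ/P = Pᵢˢᵃᵗ/269.2.
  K_1 = 474.6/269.2 = 1.763001, K_2 = 159.1/269.2 = 0.591010
Material balance + equilibrium reduce to Σ zᵢ(Kᵢ−1)/(1+V/F(Kᵢ−1)) = 0.
Feasibility: ΣzᵢKᵢ = 1.1512, Σzᵢ/Kᵢ = 1.1544 — both > 1, two phases present.
Binary case is linear: z₁(K₁−1)(1+V/F(K₂−1)) + z₂(K₂−1)(1+V/F(K₁−1)) = 0
⇒ V/F = [z₁(K₁−1)+z₂(K₂−1)] / [−(K₁−1)(K₂−1)] = 0.15122/0.31206 = 0.4846
Compositions from xᵢ = zᵢ/(1+V/F(Kᵢ−1)), yᵢ = Kᵢxᵢ:
  1: x = 0.3490, y = 0.6152
  2: x = 0.6510, y = 0.3848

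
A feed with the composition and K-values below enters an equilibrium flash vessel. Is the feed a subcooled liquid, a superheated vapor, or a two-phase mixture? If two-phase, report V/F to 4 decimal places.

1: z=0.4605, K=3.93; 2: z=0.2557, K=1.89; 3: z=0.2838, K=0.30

two-phase, V/F = 0.8703

ΣzᵢKᵢ = 2.3782; Σzᵢ/Kᵢ = 1.1985.
Both exceed 1, so a two-phase solution exists.
Let ψ = V/F and solve Σ zᵢ(Kᵢ−1)/(1+ψ(Kᵢ−1)) = 0.
Newton–Raphson from ψ = 0.5:
  ψ = 0.5000: g = 0.39923, g' = -1.0768 → ψ = 0.8708
  ψ = 0.8708: g = -0.00064, g' = -1.2899 → ψ = 0.8703
Converged at ψ = 0.8703.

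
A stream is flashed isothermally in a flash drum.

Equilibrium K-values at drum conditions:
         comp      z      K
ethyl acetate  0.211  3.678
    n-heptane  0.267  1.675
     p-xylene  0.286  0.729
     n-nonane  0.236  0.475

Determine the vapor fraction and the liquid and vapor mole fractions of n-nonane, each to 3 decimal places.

ψ = 0.764, x_n-nonane = 0.394, y_n-nonane = 0.187

Newton iteration, ψ⁰ = 0.35:
  ψ = 0.350: g = 0.2000, g' = -0.606 → ψ = 0.680
  ψ = 0.680: g = 0.0361, g' = -0.436 → ψ = 0.763
  ψ = 0.763: g = 0.0003, g' = -0.431 → ψ = 0.764
Converged at ψ = 0.764.
Compositions from xᵢ = zᵢ/(1+ψ(Kᵢ−1)), yᵢ = Kᵢxᵢ:
  ethyl acetate: x = 0.069, y = 0.255
  n-heptane: x = 0.176, y = 0.295
  p-xylene: x = 0.361, y = 0.263
  n-nonane: x = 0.394, y = 0.187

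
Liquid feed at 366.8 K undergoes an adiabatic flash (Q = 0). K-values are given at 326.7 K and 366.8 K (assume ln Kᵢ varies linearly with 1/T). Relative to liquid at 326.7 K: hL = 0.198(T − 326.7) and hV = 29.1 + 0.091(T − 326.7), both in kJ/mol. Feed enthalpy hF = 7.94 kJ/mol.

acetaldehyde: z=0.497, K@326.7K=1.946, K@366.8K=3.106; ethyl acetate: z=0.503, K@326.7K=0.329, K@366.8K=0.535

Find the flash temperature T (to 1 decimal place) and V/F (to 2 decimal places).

Adiabatic flash: solve Rachford–Rice at each trial T, then check hF = ψ·hV(T) + (1−ψ)·hL(T).
  T = 326.7 K: K = (1.946, 0.329), RR gives ψ = 0.209, H_out = 6.081 kJ/mol
  T = 366.8 K: K = (3.106, 0.535), RR gives ψ = 0.830, H_out = 28.531 kJ/mol
  T = 346.8 K: K = (2.493, 0.426), RR gives ψ = 0.529, H_out = 18.226 kJ/mol
  T = 336.8 K: K = (2.212, 0.376), RR gives ψ = 0.381, H_out = 12.689 kJ/mol
  T = 331.8 K: K = (2.078, 0.352), RR gives ψ = 0.301, H_out = 9.599 kJ/mol
  T = 329.2 K: K = (2.010, 0.340), RR gives ψ = 0.255, H_out = 7.861 kJ/mol
  T = 330.5 K: K = (2.044, 0.346), RR gives ψ = 0.278, H_out = 8.743 kJ/mol
Linear interpolation between T = 329.2 (H_out = 7.861) and T = 330.5 (H_out = 8.743) on hF = 7.94 gives T ≈ 329.3 K, at which ψ = 0.26.

T = 329.3 K, V/F = 0.26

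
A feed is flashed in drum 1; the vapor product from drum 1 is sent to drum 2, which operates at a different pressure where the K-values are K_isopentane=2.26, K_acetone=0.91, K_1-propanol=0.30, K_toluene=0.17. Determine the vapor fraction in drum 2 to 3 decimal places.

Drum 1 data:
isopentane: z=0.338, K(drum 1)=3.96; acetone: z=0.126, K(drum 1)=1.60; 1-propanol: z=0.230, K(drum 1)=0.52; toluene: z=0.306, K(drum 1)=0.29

V/F (drum 2) = 0.568

Drum 1:
Iterate (Newton) starting at ψ₁ = 0.5:
  ψ₁ = 0.500: g = -0.0205, g' = -0.971 → ψ₁ = 0.479
Converged at ψ₁ = 0.479.
Drum-1 compositions:
  isopentane: x = 0.140, y = 0.554
  acetone: x = 0.098, y = 0.157
  1-propanol: x = 0.299, y = 0.155
  toluene: x = 0.464, y = 0.134
Drum-2 feed = drum-1 vapor: z₂ = (0.5536, 0.1566, 0.1553, 0.1345).
Drum 2:
Newton iteration, ψ₂⁰ = 0.62:
  ψ₂ = 0.620: g = -0.0453, g' = -0.909 → ψ₂ = 0.570
  ψ₂ = 0.570: g = -0.0017, g' = -0.844 → ψ₂ = 0.568
Converged at ψ₂ = 0.568.
  isopentane: x = 0.323, y = 0.729
  acetone: x = 0.165, y = 0.150
  1-propanol: x = 0.258, y = 0.077
  toluene: x = 0.254, y = 0.043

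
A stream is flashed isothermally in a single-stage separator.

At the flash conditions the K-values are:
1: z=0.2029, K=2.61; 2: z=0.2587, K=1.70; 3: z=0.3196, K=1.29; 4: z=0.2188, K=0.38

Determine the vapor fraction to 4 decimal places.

ψ = 0.9187

Rachford–Rice: g(ψ) = Σ zᵢ(Kᵢ−1)/(1+ψ(Kᵢ−1)) = 0.
g(0) = ΣzᵢKᵢ − 1 = 0.4648 and g(1) = 1 − Σzᵢ/Kᵢ = -0.0535, so a root lies in (0, 1).
Iterate (Newton) starting at ψ = 0.5:
  ψ = 0.5000: g = 0.19946, g' = -0.4281 → ψ = 0.9659
  ψ = 0.9659: g = -0.02987, g' = -0.6647 → ψ = 0.9209
  ψ = 0.9209: g = -0.00137, g' = -0.6059 → ψ = 0.9187
Converged at ψ = 0.9187.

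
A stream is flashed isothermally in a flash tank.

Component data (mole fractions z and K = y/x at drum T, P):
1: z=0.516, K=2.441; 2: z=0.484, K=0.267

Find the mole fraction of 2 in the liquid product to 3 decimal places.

Binary case is linear: z₁(K₁−1)(1+ψ(K₂−1)) + z₂(K₂−1)(1+ψ(K₁−1)) = 0
⇒ ψ = [z₁(K₁−1)+z₂(K₂−1)] / [−(K₁−1)(K₂−1)] = 0.3888/1.0563 = 0.368
Compositions from xᵢ = zᵢ/(1+ψ(Kᵢ−1)), yᵢ = Kᵢxᵢ:
  1: x = 0.337, y = 0.823
  2: x = 0.663, y = 0.177

x_2 = 0.663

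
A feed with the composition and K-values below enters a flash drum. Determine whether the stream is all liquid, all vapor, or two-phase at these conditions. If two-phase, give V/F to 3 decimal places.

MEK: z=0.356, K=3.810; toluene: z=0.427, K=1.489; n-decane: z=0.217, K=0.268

ΣzᵢKᵢ = 2.050; Σzᵢ/Kᵢ = 1.190.
Both exceed 1, so a two-phase solution exists.
Newton iteration, ψ⁰ = 0.42:
  ψ = 0.420: g = 0.4027, g' = -0.904 → ψ = 0.865
  ψ = 0.865: g = 0.0048, g' = -1.155 → ψ = 0.870
Converged at ψ = 0.870.

two-phase, V/F = 0.870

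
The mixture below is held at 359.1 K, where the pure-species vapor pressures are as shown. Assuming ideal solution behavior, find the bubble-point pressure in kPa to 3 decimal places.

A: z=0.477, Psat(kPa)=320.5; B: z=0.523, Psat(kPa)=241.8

Pbub = 279.340 kPa

At the bubble point ψ → 0, so ΣzᵢKᵢ = 1 with Kᵢ = Pᵢˢᵃᵗ/P ⇒ P = ΣzᵢPᵢˢᵃᵗ.
P = 0.477·320.5 + 0.523·241.8 = 279.340 kPa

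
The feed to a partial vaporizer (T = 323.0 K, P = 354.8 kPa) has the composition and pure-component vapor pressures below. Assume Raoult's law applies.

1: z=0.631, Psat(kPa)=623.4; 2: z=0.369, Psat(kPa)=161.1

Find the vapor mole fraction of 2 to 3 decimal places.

Raoult's law: Kᵢ = Pᵢˢᵃᵗ/P = Pᵢˢᵃᵗ/354.8.
  K_1 = 623.4/354.8 = 1.75705, K_2 = 161.1/354.8 = 0.45406
Let β = V/F and solve Σ zᵢ(Kᵢ−1)/(1+β(Kᵢ−1)) = 0.
Check two-phase: ΣzᵢKᵢ = 1.276 > 1 and Σzᵢ/Kᵢ = 1.172 > 1, so g(0) = 0.276 > 0 and g(1) = -0.172 < 0.
Binary case is linear: z₁(K₁−1)(1+β(K₂−1)) + z₂(K₂−1)(1+β(K₁−1)) = 0
⇒ β = [z₁(K₁−1)+z₂(K₂−1)] / [−(K₁−1)(K₂−1)] = 0.2762/0.4133 = 0.668
Compositions from xᵢ = zᵢ/(1+β(Kᵢ−1)), yᵢ = Kᵢxᵢ:
  1: x = 0.419, y = 0.736
  2: x = 0.581, y = 0.264

y_2 = 0.264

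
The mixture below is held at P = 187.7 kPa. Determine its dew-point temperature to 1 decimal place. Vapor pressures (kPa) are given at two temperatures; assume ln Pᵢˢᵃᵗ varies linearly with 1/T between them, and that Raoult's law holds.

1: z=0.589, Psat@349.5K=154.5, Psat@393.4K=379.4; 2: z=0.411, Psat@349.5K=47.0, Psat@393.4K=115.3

Dew-point temperature: Σzᵢ·P/Pᵢˢᵃᵗ(T) = 1. Interpolate ln Pᵢˢᵃᵗ = aᵢ + bᵢ/T.
  T = 349.5 K: ΣzᵢP/Pᵢˢᵃᵗ = 2.3569
  T = 393.4 K: ΣzᵢP/Pᵢˢᵃᵗ = 0.9605
  T = 371.4 K: ΣzᵢP/Pᵢˢᵃᵗ = 1.4667
  T = 382.4 K: ΣzᵢP/Pᵢˢᵃᵗ = 1.1797
  T = 387.9 K: ΣzᵢP/Pᵢˢᵃᵗ = 1.0629
  T = 390.6 K: ΣzᵢP/Pᵢˢᵃᵗ = 1.0110
Interpolating between 390.6 K and 393.4 K gives T ≈ 391.2 K.

T = 391.2 K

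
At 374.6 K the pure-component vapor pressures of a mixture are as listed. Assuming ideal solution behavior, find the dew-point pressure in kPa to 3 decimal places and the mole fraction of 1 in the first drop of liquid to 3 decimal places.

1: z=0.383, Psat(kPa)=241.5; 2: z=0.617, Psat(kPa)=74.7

Pdew = 101.568 kPa, x_1 = 0.161

At the dew point ψ → 1, so Σzᵢ/Kᵢ = 1 with Kᵢ = Pᵢˢᵃᵗ/P ⇒ 1/P = Σzᵢ/Pᵢˢᵃᵗ.
1/P = 0.383/241.5 + 0.617/74.7 = 0.009846 ⇒ P = 101.568 kPa
xᵢ = zᵢP/Pᵢˢᵃᵗ ⇒ x_1 = 0.383·101.568/241.5 = 0.161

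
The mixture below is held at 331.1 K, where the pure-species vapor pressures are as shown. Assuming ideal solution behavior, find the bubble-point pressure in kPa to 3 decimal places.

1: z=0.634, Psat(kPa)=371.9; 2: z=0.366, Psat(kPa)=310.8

Pbub = 349.537 kPa

At the bubble point ψ → 0, so ΣzᵢKᵢ = 1 with Kᵢ = Pᵢˢᵃᵗ/P ⇒ P = ΣzᵢPᵢˢᵃᵗ.
P = 0.634·371.9 + 0.366·310.8 = 349.537 kPa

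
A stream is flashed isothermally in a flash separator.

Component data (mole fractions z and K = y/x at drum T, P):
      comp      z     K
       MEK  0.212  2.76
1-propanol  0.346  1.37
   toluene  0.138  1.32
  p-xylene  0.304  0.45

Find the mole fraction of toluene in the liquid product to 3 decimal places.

x_toluene = 0.110

Rachford–Rice: g(ψ) = Σ zᵢ(Kᵢ−1)/(1+ψ(Kᵢ−1)) = 0.
g(0) = ΣzᵢKᵢ − 1 = 0.378 and g(1) = 1 − Σzᵢ/Kᵢ = -0.109, so a root lies in (0, 1).
Newton iteration, ψ⁰ = 0.5:
  ψ = 0.500: g = 0.1140, g' = -0.405 → ψ = 0.781
  ψ = 0.781: g = -0.0015, g' = -0.437 → ψ = 0.778
Converged at ψ = 0.778.
Compositions from xᵢ = zᵢ/(1+ψ(Kᵢ−1)), yᵢ = Kᵢxᵢ:
  MEK: x = 0.089, y = 0.247
  1-propanol: x = 0.269, y = 0.368
  toluene: x = 0.110, y = 0.146
  p-xylene: x = 0.531, y = 0.239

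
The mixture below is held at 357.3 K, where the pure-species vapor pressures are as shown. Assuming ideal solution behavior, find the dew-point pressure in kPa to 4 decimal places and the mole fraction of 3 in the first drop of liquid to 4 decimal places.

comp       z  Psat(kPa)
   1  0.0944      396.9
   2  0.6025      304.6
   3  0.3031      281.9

At the dew point ψ → 1, so Σzᵢ/Kᵢ = 1 with Kᵢ = Pᵢˢᵃᵗ/P ⇒ 1/P = Σzᵢ/Pᵢˢᵃᵗ.
1/P = 0.0944/396.9 + 0.6025/304.6 + 0.3031/281.9 = 0.0032911 ⇒ P = 303.8543 kPa
xᵢ = zᵢP/Pᵢˢᵃᵗ ⇒ x_3 = 0.3031·303.8543/281.9 = 0.3267

Pdew = 303.8543 kPa, x_3 = 0.3267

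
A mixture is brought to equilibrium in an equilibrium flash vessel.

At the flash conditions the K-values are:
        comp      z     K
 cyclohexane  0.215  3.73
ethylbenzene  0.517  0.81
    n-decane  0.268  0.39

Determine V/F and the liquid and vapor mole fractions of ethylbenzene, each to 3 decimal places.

V/F = 0.329, x_ethylbenzene = 0.551, y_ethylbenzene = 0.447

Iterate (Newton) starting at V/F = 0.5:
  V/F = 0.500: g = -0.0956, g' = -0.516 → V/F = 0.315
  V/F = 0.315: g = 0.0089, g' = -0.637 → V/F = 0.329
Converged at V/F = 0.329.
Compositions from xᵢ = zᵢ/(1+V/F(Kᵢ−1)), yᵢ = Kᵢxᵢ:
  cyclohexane: x = 0.113, y = 0.423
  ethylbenzene: x = 0.551, y = 0.447
  n-decane: x = 0.335, y = 0.131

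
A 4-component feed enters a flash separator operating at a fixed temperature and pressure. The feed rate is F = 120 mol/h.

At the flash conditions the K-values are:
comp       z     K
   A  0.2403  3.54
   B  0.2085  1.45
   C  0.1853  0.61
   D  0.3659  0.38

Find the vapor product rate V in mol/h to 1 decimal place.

Rachford–Rice: g(ψ) = Σ zᵢ(Kᵢ−1)/(1+ψ(Kᵢ−1)) = 0.
Feasibility: ΣzᵢKᵢ = 1.4051, Σzᵢ/Kᵢ = 1.4783 — both > 1, two phases present.
Iterate (Newton) starting at ψ = 0.5:
  ψ = 0.5000: g = -0.07308, g' = -0.6679 → ψ = 0.3906
  ψ = 0.3906: g = 0.00159, g' = -0.7053 → ψ = 0.3928
Converged at ψ = 0.3928.
Then V = ψ·F = 0.3928·120 = 47.1 mol/h and L = F − V = 72.9 mol/h.

V = 47.1 mol/h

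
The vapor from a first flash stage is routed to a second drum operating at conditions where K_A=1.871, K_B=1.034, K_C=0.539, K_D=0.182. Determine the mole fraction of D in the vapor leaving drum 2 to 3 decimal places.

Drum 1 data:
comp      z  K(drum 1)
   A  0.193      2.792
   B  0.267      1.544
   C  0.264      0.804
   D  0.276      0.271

Drum 1:
Rachford–Rice: g(ψ₁) = Σ zᵢ(Kᵢ−1)/(1+ψ₁(Kᵢ−1)) = 0.
Feasibility: ΣzᵢKᵢ = 1.238, Σzᵢ/Kᵢ = 1.589 — both > 1, two phases present.
Newton–Raphson from ψ₁ = 0.5:
  ψ₁ = 0.500: g = -0.0774, g' = -0.597 → ψ₁ = 0.370
  ψ₁ = 0.370: g = -0.0026, g' = -0.566 → ψ₁ = 0.366
Converged at ψ₁ = 0.366.
Drum-1 compositions:
  A: x = 0.117, y = 0.326
  B: x = 0.223, y = 0.344
  C: x = 0.284, y = 0.229
  D: x = 0.376, y = 0.102
Drum-2 feed = drum-1 vapor: z₂ = (0.3255, 0.3438, 0.2286, 0.1020).
Drum 2:
Material balance + equilibrium reduce to Σ zᵢ(Kᵢ−1)/(1+ψ₂(Kᵢ−1)) = 0.
g(0) = ΣzᵢKᵢ − 1 = 0.106 and g(1) = 1 − Σzᵢ/Kᵢ = -0.491, so a root lies in (0, 1).
Newton iteration, ψ₂⁰ = 0.5:
  ψ₂ = 0.500: g = -0.0691, g' = -0.398 → ψ₂ = 0.326
  ψ₂ = 0.326: g = -0.0055, g' = -0.344 → ψ₂ = 0.310
Converged at ψ₂ = 0.310.
  A: x = 0.256, y = 0.479
  B: x = 0.340, y = 0.352
  C: x = 0.267, y = 0.144
  D: x = 0.137, y = 0.025

y_D (drum 2) = 0.025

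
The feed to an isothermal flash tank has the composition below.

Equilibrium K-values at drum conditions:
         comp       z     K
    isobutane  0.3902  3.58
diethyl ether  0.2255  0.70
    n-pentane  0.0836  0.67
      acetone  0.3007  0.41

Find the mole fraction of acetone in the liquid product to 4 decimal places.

Let β = V/F and solve Σ zᵢ(Kᵢ−1)/(1+β(Kᵢ−1)) = 0.
Check two-phase: ΣzᵢKᵢ = 1.7341 > 1 and Σzᵢ/Kᵢ = 1.2893 > 1, so g(0) = 0.7341 > 0 and g(1) = -0.2893 < 0.
Newton–Raphson from β = 0.45:
  β = 0.4500: g = 0.11371, g' = -0.7899 → β = 0.5940
  β = 0.5940: g = 0.00778, g' = -0.6972 → β = 0.6051
Converged at β = 0.6051.
Compositions from xᵢ = zᵢ/(1+β(Kᵢ−1)), yᵢ = Kᵢxᵢ:
  isobutane: x = 0.1523, y = 0.5454
  diethyl ether: x = 0.2755, y = 0.1929
  n-pentane: x = 0.1045, y = 0.0700
  acetone: x = 0.4677, y = 0.1917

x_acetone = 0.4677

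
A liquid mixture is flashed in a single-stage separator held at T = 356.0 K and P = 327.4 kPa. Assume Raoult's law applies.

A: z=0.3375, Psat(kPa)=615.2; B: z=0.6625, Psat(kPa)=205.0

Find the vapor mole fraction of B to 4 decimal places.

Raoult's law: Kᵢ = Pᵢˢᵃᵗ/P = Pᵢˢᵃᵗ/327.4.
  K_A = 615.2/327.4 = 1.879047, K_B = 205.0/327.4 = 0.626145
Rachford–Rice: g(β) = Σ zᵢ(Kᵢ−1)/(1+β(Kᵢ−1)) = 0.
g(0) = ΣzᵢKᵢ − 1 = 0.0490 and g(1) = 1 − Σzᵢ/Kᵢ = -0.2377, so a root lies in (0, 1).
Newton–Raphson from β = 0.5:
  β = 0.5000: g = -0.09853, g' = -0.2659 → β = 0.1295
  β = 0.1295: g = 0.00608, g' = -0.3125 → β = 0.1489
  β = 0.1489: g = 0.00005, g' = -0.3077 → β = 0.1491
Converged at β = 0.1491.
Compositions from xᵢ = zᵢ/(1+β(Kᵢ−1)), yᵢ = Kᵢxᵢ:
  A: x = 0.2984, y = 0.5607
  B: x = 0.7016, y = 0.4393

y_B = 0.4393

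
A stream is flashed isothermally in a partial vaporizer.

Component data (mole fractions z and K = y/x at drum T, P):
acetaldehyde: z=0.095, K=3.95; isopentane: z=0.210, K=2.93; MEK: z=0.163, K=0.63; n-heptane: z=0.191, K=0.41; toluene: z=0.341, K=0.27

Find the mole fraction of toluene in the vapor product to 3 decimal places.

Rachford–Rice: g(β) = Σ zᵢ(Kᵢ−1)/(1+β(Kᵢ−1)) = 0.
Feasibility: ΣzᵢKᵢ = 1.264, Σzᵢ/Kᵢ = 2.083 — both > 1, two phases present.
Newton iteration, β⁰ = 0.35:
  β = 0.350: g = -0.1659, g' = -0.942 → β = 0.174
  β = 0.174: g = 0.0136, g' = -1.146 → β = 0.186
Converged at β = 0.186.
Compositions from xᵢ = zᵢ/(1+β(Kᵢ−1)), yᵢ = Kᵢxᵢ:
  acetaldehyde: x = 0.061, y = 0.242
  isopentane: x = 0.155, y = 0.453
  MEK: x = 0.175, y = 0.110
  n-heptane: x = 0.215, y = 0.088
  toluene: x = 0.395, y = 0.107

y_toluene = 0.107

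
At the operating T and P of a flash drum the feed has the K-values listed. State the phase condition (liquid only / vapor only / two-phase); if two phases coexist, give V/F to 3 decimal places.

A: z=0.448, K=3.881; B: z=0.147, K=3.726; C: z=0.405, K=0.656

ΣzᵢKᵢ = 2.552; Σzᵢ/Kᵢ = 0.772.
Since Σzᵢ/Kᵢ < 1 the mixture is above its dew point — single vapor phase.

vapor only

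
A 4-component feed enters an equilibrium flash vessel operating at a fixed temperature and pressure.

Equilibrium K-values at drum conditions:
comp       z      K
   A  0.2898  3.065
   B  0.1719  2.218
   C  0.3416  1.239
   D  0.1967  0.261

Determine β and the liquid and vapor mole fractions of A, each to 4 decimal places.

Iterate (Newton) starting at β = 0.64:
  β = 0.6400: g = 0.17043, g' = -0.7112 → β = 0.8796
  β = 0.8796: g = -0.03436, g' = -1.1057 → β = 0.8486
  β = 0.8486: g = -0.00153, g' = -1.0108 → β = 0.8470
Converged at β = 0.8470.
Compositions from xᵢ = zᵢ/(1+β(Kᵢ−1)), yᵢ = Kᵢxᵢ:
  A: x = 0.1054, y = 0.3231
  B: x = 0.0846, y = 0.1877
  C: x = 0.2841, y = 0.3520
  D: x = 0.5259, y = 0.1373

β = 0.8470, x_A = 0.1054, y_A = 0.3231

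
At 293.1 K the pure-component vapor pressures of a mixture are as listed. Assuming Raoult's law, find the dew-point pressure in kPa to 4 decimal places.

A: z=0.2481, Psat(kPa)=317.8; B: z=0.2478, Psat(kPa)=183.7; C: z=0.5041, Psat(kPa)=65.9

At the dew point ψ → 1, so Σzᵢ/Kᵢ = 1 with Kᵢ = Pᵢˢᵃᵗ/P ⇒ 1/P = Σzᵢ/Pᵢˢᵃᵗ.
1/P = 0.2481/317.8 + 0.2478/183.7 + 0.5041/65.9 = 0.0097791 ⇒ P = 102.2590 kPa

Pdew = 102.2590 kPa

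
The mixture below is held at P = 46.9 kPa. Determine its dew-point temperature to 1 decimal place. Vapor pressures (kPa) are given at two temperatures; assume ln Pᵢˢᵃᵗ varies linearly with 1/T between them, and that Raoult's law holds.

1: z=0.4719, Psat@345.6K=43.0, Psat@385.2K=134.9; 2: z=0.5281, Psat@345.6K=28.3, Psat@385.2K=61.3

Dew-point temperature: Σzᵢ·P/Pᵢˢᵃᵗ(T) = 1. Interpolate ln Pᵢˢᵃᵗ = aᵢ + bᵢ/T.
  T = 345.6 K: ΣzᵢP/Pᵢˢᵃᵗ = 1.3899
  T = 385.2 K: ΣzᵢP/Pᵢˢᵃᵗ = 0.5681
  T = 365.4 K: ΣzᵢP/Pᵢˢᵃᵗ = 0.8641
  T = 355.5 K: ΣzᵢP/Pᵢˢᵃᵗ = 1.0875
  T = 360.4 K: ΣzᵢP/Pᵢˢᵃᵗ = 0.9687
  T = 357.9 K: ΣzᵢP/Pᵢˢᵃᵗ = 1.0271
  T = 359.1 K: ΣzᵢP/Pᵢˢᵃᵗ = 0.9985
Interpolating between 357.9 K and 359.1 K gives T ≈ 359.0 K.

T = 359.0 K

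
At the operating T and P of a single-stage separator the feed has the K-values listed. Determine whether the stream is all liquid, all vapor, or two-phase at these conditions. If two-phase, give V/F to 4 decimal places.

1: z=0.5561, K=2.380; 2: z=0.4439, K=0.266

ΣzᵢKᵢ = 1.4416; Σzᵢ/Kᵢ = 1.9025.
Both exceed 1, so a two-phase solution exists.
Rachford–Rice: g(ψ) = Σ zᵢ(Kᵢ−1)/(1+ψ(Kᵢ−1)) = 0.
Newton iteration, ψ⁰ = 0.61:
  ψ = 0.6100: g = -0.17331, g' = -1.0963 → ψ = 0.4519
  ψ = 0.4519: g = -0.01489, g' = -0.9372 → ψ = 0.4360
Converged at ψ = 0.4360.

two-phase, V/F = 0.4360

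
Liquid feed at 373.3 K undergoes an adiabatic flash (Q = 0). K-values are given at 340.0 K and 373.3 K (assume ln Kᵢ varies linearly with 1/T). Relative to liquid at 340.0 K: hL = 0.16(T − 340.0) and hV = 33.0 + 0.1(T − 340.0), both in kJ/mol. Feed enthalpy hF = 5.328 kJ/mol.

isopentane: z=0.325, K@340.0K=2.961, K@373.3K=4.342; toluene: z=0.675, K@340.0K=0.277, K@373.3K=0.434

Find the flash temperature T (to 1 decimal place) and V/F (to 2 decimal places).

T = 344.2 K, V/F = 0.14

Adiabatic flash: solve Rachford–Rice at each trial T, then check hF = ψ·hV(T) + (1−ψ)·hL(T).
  T = 340.0 K: K = (2.961, 0.277), RR gives ψ = 0.105, H_out = 3.475 kJ/mol
  T = 373.3 K: K = (4.342, 0.434), RR gives ψ = 0.372, H_out = 16.868 kJ/mol
  T = 356.6 K: K = (3.616, 0.350), RR gives ψ = 0.242, H_out = 10.403 kJ/mol
  T = 348.3 K: K = (3.280, 0.312), RR gives ψ = 0.177, H_out = 7.065 kJ/mol
  T = 344.1 K: K = (3.116, 0.294), RR gives ψ = 0.141, H_out = 5.290 kJ/mol
  T = 346.2 K: K = (3.198, 0.303), RR gives ψ = 0.159, H_out = 6.187 kJ/mol
Linear interpolation between T = 344.1 (H_out = 5.290) and T = 346.2 (H_out = 6.187) on hF = 5.328 gives T ≈ 344.2 K, at which ψ = 0.14.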